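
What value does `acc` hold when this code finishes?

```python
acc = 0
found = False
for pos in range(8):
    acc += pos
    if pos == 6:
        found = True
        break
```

Let's trace through this code step by step.

Initialize: acc = 0
Initialize: found = False
Entering loop: for pos in range(8):

After execution: acc = 21
21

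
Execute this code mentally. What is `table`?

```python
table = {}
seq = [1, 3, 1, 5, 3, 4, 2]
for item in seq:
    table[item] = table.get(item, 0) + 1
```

Let's trace through this code step by step.

Initialize: table = {}
Initialize: seq = [1, 3, 1, 5, 3, 4, 2]
Entering loop: for item in seq:

After execution: table = {1: 2, 3: 2, 5: 1, 4: 1, 2: 1}
{1: 2, 3: 2, 5: 1, 4: 1, 2: 1}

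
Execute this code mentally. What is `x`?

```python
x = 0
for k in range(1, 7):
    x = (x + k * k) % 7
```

Let's trace through this code step by step.

Initialize: x = 0
Entering loop: for k in range(1, 7):

After execution: x = 0
0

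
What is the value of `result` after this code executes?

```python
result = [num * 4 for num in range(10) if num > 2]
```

Let's trace through this code step by step.

Initialize: result = [num * 4 for num in range(10) if num > 2]

After execution: result = [12, 16, 20, 24, 28, 32, 36]
[12, 16, 20, 24, 28, 32, 36]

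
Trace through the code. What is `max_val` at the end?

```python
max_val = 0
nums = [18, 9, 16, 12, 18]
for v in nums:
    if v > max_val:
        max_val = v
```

Let's trace through this code step by step.

Initialize: max_val = 0
Initialize: nums = [18, 9, 16, 12, 18]
Entering loop: for v in nums:

After execution: max_val = 18
18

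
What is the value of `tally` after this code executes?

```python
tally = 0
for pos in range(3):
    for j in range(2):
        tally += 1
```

Let's trace through this code step by step.

Initialize: tally = 0
Entering loop: for pos in range(3):

After execution: tally = 6
6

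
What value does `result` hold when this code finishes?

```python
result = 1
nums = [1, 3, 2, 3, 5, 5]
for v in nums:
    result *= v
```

Let's trace through this code step by step.

Initialize: result = 1
Initialize: nums = [1, 3, 2, 3, 5, 5]
Entering loop: for v in nums:

After execution: result = 450
450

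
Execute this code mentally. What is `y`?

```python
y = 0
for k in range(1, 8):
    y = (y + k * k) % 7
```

Let's trace through this code step by step.

Initialize: y = 0
Entering loop: for k in range(1, 8):

After execution: y = 0
0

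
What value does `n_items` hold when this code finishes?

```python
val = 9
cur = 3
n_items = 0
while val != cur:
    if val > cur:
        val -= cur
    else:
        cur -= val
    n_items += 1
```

Let's trace through this code step by step.

Initialize: val = 9
Initialize: cur = 3
Initialize: n_items = 0
Entering loop: while val != cur:

After execution: n_items = 2
2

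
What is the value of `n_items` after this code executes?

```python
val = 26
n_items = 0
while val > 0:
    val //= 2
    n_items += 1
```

Let's trace through this code step by step.

Initialize: val = 26
Initialize: n_items = 0
Entering loop: while val > 0:

After execution: n_items = 5
5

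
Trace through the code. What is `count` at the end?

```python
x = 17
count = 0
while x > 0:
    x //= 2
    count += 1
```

Let's trace through this code step by step.

Initialize: x = 17
Initialize: count = 0
Entering loop: while x > 0:

After execution: count = 5
5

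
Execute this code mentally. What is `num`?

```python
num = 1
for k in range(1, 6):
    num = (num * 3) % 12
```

Let's trace through this code step by step.

Initialize: num = 1
Entering loop: for k in range(1, 6):

After execution: num = 3
3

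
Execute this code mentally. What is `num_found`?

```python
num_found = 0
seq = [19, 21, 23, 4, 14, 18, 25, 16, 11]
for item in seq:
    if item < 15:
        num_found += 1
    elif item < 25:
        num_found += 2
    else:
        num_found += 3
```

Let's trace through this code step by step.

Initialize: num_found = 0
Initialize: seq = [19, 21, 23, 4, 14, 18, 25, 16, 11]
Entering loop: for item in seq:

After execution: num_found = 16
16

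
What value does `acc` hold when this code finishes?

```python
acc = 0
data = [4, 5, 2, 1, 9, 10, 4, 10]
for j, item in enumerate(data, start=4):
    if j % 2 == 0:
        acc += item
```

Let's trace through this code step by step.

Initialize: acc = 0
Initialize: data = [4, 5, 2, 1, 9, 10, 4, 10]
Entering loop: for j, item in enumerate(data, start=4):

After execution: acc = 19
19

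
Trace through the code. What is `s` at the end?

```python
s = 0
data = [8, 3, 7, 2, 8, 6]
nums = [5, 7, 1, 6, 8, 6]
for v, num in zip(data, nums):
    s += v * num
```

Let's trace through this code step by step.

Initialize: s = 0
Initialize: data = [8, 3, 7, 2, 8, 6]
Initialize: nums = [5, 7, 1, 6, 8, 6]
Entering loop: for v, num in zip(data, nums):

After execution: s = 180
180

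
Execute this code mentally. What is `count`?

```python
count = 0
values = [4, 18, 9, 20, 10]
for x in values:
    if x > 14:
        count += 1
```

Let's trace through this code step by step.

Initialize: count = 0
Initialize: values = [4, 18, 9, 20, 10]
Entering loop: for x in values:

After execution: count = 2
2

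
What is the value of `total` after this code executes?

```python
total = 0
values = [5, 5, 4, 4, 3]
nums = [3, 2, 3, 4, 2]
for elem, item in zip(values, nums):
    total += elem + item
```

Let's trace through this code step by step.

Initialize: total = 0
Initialize: values = [5, 5, 4, 4, 3]
Initialize: nums = [3, 2, 3, 4, 2]
Entering loop: for elem, item in zip(values, nums):

After execution: total = 35
35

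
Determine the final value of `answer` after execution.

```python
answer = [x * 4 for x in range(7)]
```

Let's trace through this code step by step.

Initialize: answer = [x * 4 for x in range(7)]

After execution: answer = [0, 4, 8, 12, 16, 20, 24]
[0, 4, 8, 12, 16, 20, 24]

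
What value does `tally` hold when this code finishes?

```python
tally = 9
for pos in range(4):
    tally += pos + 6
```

Let's trace through this code step by step.

Initialize: tally = 9
Entering loop: for pos in range(4):

After execution: tally = 39
39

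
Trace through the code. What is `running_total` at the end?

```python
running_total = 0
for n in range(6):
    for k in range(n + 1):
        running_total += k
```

Let's trace through this code step by step.

Initialize: running_total = 0
Entering loop: for n in range(6):

After execution: running_total = 35
35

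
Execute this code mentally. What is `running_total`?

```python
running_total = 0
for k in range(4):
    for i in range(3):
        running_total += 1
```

Let's trace through this code step by step.

Initialize: running_total = 0
Entering loop: for k in range(4):

After execution: running_total = 12
12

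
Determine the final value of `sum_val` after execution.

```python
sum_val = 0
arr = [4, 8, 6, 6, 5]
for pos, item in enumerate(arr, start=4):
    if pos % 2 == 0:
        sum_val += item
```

Let's trace through this code step by step.

Initialize: sum_val = 0
Initialize: arr = [4, 8, 6, 6, 5]
Entering loop: for pos, item in enumerate(arr, start=4):

After execution: sum_val = 15
15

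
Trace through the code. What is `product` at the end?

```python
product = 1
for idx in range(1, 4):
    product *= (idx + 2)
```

Let's trace through this code step by step.

Initialize: product = 1
Entering loop: for idx in range(1, 4):

After execution: product = 60
60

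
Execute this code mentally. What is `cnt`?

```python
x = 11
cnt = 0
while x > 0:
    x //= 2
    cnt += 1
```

Let's trace through this code step by step.

Initialize: x = 11
Initialize: cnt = 0
Entering loop: while x > 0:

After execution: cnt = 4
4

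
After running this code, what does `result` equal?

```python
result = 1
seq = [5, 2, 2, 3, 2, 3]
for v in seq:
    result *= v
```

Let's trace through this code step by step.

Initialize: result = 1
Initialize: seq = [5, 2, 2, 3, 2, 3]
Entering loop: for v in seq:

After execution: result = 360
360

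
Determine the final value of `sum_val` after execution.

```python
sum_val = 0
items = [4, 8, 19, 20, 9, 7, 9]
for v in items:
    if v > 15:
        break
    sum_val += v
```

Let's trace through this code step by step.

Initialize: sum_val = 0
Initialize: items = [4, 8, 19, 20, 9, 7, 9]
Entering loop: for v in items:

After execution: sum_val = 12
12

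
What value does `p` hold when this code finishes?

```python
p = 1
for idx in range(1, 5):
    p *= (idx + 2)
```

Let's trace through this code step by step.

Initialize: p = 1
Entering loop: for idx in range(1, 5):

After execution: p = 360
360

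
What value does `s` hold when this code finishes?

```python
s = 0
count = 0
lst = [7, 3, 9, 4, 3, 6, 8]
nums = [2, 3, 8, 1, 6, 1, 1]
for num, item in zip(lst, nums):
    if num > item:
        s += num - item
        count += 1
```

Let's trace through this code step by step.

Initialize: s = 0
Initialize: count = 0
Initialize: lst = [7, 3, 9, 4, 3, 6, 8]
Initialize: nums = [2, 3, 8, 1, 6, 1, 1]
Entering loop: for num, item in zip(lst, nums):

After execution: s = 21
21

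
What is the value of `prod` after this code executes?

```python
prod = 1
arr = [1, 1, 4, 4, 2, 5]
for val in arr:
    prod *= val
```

Let's trace through this code step by step.

Initialize: prod = 1
Initialize: arr = [1, 1, 4, 4, 2, 5]
Entering loop: for val in arr:

After execution: prod = 160
160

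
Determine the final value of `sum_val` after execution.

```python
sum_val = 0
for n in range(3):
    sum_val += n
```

Let's trace through this code step by step.

Initialize: sum_val = 0
Entering loop: for n in range(3):

After execution: sum_val = 3
3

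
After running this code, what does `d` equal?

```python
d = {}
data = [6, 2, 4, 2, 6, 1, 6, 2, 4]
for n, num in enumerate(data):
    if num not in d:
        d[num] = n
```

Let's trace through this code step by step.

Initialize: d = {}
Initialize: data = [6, 2, 4, 2, 6, 1, 6, 2, 4]
Entering loop: for n, num in enumerate(data):

After execution: d = {6: 0, 2: 1, 4: 2, 1: 5}
{6: 0, 2: 1, 4: 2, 1: 5}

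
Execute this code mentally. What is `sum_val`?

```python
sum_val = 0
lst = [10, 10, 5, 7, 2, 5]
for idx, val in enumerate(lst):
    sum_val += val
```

Let's trace through this code step by step.

Initialize: sum_val = 0
Initialize: lst = [10, 10, 5, 7, 2, 5]
Entering loop: for idx, val in enumerate(lst):

After execution: sum_val = 39
39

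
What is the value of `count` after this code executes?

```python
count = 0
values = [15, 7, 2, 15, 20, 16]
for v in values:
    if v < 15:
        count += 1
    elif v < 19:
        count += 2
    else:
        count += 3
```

Let's trace through this code step by step.

Initialize: count = 0
Initialize: values = [15, 7, 2, 15, 20, 16]
Entering loop: for v in values:

After execution: count = 11
11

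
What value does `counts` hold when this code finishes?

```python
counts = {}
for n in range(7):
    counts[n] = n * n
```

Let's trace through this code step by step.

Initialize: counts = {}
Entering loop: for n in range(7):

After execution: counts = {0: 0, 1: 1, 2: 4, 3: 9, 4: 16, 5: 25, 6: 36}
{0: 0, 1: 1, 2: 4, 3: 9, 4: 16, 5: 25, 6: 36}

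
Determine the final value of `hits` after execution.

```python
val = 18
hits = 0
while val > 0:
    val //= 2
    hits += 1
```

Let's trace through this code step by step.

Initialize: val = 18
Initialize: hits = 0
Entering loop: while val > 0:

After execution: hits = 5
5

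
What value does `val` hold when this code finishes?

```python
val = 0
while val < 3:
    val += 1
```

Let's trace through this code step by step.

Initialize: val = 0
Entering loop: while val < 3:

After execution: val = 3
3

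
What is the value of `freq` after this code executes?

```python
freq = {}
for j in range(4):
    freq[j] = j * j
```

Let's trace through this code step by step.

Initialize: freq = {}
Entering loop: for j in range(4):

After execution: freq = {0: 0, 1: 1, 2: 4, 3: 9}
{0: 0, 1: 1, 2: 4, 3: 9}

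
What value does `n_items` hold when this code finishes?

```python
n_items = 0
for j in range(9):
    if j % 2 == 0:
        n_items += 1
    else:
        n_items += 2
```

Let's trace through this code step by step.

Initialize: n_items = 0
Entering loop: for j in range(9):

After execution: n_items = 13
13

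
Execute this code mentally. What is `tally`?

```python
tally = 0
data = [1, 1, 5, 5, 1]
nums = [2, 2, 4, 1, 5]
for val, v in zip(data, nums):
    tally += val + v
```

Let's trace through this code step by step.

Initialize: tally = 0
Initialize: data = [1, 1, 5, 5, 1]
Initialize: nums = [2, 2, 4, 1, 5]
Entering loop: for val, v in zip(data, nums):

After execution: tally = 27
27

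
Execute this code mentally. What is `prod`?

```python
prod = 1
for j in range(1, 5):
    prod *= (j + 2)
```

Let's trace through this code step by step.

Initialize: prod = 1
Entering loop: for j in range(1, 5):

After execution: prod = 360
360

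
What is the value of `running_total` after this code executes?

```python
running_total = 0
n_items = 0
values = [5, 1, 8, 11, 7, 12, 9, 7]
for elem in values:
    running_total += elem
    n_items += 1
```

Let's trace through this code step by step.

Initialize: running_total = 0
Initialize: n_items = 0
Initialize: values = [5, 1, 8, 11, 7, 12, 9, 7]
Entering loop: for elem in values:

After execution: running_total = 60
60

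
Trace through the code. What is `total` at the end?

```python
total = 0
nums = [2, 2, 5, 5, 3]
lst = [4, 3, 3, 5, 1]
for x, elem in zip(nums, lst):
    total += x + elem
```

Let's trace through this code step by step.

Initialize: total = 0
Initialize: nums = [2, 2, 5, 5, 3]
Initialize: lst = [4, 3, 3, 5, 1]
Entering loop: for x, elem in zip(nums, lst):

After execution: total = 33
33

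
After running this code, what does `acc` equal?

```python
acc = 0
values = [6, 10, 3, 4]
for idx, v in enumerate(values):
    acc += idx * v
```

Let's trace through this code step by step.

Initialize: acc = 0
Initialize: values = [6, 10, 3, 4]
Entering loop: for idx, v in enumerate(values):

After execution: acc = 28
28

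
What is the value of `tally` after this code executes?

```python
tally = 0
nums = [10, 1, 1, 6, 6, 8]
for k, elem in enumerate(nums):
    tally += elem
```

Let's trace through this code step by step.

Initialize: tally = 0
Initialize: nums = [10, 1, 1, 6, 6, 8]
Entering loop: for k, elem in enumerate(nums):

After execution: tally = 32
32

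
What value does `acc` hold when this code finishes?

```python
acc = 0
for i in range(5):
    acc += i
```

Let's trace through this code step by step.

Initialize: acc = 0
Entering loop: for i in range(5):

After execution: acc = 10
10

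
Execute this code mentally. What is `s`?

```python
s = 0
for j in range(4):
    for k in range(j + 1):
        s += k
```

Let's trace through this code step by step.

Initialize: s = 0
Entering loop: for j in range(4):

After execution: s = 10
10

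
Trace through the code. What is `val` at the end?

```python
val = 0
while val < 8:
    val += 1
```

Let's trace through this code step by step.

Initialize: val = 0
Entering loop: while val < 8:

After execution: val = 8
8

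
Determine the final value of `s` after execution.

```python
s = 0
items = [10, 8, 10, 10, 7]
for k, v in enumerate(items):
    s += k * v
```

Let's trace through this code step by step.

Initialize: s = 0
Initialize: items = [10, 8, 10, 10, 7]
Entering loop: for k, v in enumerate(items):

After execution: s = 86
86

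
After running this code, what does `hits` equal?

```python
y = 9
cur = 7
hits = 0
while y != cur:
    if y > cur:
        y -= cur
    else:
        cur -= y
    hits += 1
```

Let's trace through this code step by step.

Initialize: y = 9
Initialize: cur = 7
Initialize: hits = 0
Entering loop: while y != cur:

After execution: hits = 5
5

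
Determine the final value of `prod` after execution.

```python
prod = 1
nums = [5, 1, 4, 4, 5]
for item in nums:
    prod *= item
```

Let's trace through this code step by step.

Initialize: prod = 1
Initialize: nums = [5, 1, 4, 4, 5]
Entering loop: for item in nums:

After execution: prod = 400
400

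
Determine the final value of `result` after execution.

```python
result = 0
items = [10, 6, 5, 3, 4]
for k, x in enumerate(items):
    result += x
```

Let's trace through this code step by step.

Initialize: result = 0
Initialize: items = [10, 6, 5, 3, 4]
Entering loop: for k, x in enumerate(items):

After execution: result = 28
28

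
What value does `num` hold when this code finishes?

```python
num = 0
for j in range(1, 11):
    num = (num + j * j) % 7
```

Let's trace through this code step by step.

Initialize: num = 0
Entering loop: for j in range(1, 11):

After execution: num = 0
0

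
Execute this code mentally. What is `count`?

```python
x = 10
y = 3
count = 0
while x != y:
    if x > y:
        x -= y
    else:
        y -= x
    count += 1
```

Let's trace through this code step by step.

Initialize: x = 10
Initialize: y = 3
Initialize: count = 0
Entering loop: while x != y:

After execution: count = 5
5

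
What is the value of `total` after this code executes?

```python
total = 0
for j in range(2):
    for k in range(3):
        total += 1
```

Let's trace through this code step by step.

Initialize: total = 0
Entering loop: for j in range(2):

After execution: total = 6
6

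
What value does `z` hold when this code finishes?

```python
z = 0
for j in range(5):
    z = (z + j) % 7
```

Let's trace through this code step by step.

Initialize: z = 0
Entering loop: for j in range(5):

After execution: z = 3
3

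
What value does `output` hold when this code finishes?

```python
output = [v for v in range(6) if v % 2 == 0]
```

Let's trace through this code step by step.

Initialize: output = [v for v in range(6) if v % 2 == 0]

After execution: output = [0, 2, 4]
[0, 2, 4]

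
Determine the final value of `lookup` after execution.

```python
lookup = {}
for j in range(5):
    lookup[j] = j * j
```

Let's trace through this code step by step.

Initialize: lookup = {}
Entering loop: for j in range(5):

After execution: lookup = {0: 0, 1: 1, 2: 4, 3: 9, 4: 16}
{0: 0, 1: 1, 2: 4, 3: 9, 4: 16}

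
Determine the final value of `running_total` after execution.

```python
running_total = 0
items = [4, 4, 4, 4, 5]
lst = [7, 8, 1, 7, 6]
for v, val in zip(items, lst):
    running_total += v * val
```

Let's trace through this code step by step.

Initialize: running_total = 0
Initialize: items = [4, 4, 4, 4, 5]
Initialize: lst = [7, 8, 1, 7, 6]
Entering loop: for v, val in zip(items, lst):

After execution: running_total = 122
122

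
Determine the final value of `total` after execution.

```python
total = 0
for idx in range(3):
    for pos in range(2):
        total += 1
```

Let's trace through this code step by step.

Initialize: total = 0
Entering loop: for idx in range(3):

After execution: total = 6
6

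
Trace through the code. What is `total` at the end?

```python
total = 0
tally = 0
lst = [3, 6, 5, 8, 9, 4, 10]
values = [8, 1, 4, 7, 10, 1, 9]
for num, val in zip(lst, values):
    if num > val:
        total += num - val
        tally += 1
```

Let's trace through this code step by step.

Initialize: total = 0
Initialize: tally = 0
Initialize: lst = [3, 6, 5, 8, 9, 4, 10]
Initialize: values = [8, 1, 4, 7, 10, 1, 9]
Entering loop: for num, val in zip(lst, values):

After execution: total = 11
11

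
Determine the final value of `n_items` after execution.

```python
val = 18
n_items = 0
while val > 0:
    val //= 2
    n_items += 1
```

Let's trace through this code step by step.

Initialize: val = 18
Initialize: n_items = 0
Entering loop: while val > 0:

After execution: n_items = 5
5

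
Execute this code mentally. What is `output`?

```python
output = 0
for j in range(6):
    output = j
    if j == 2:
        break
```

Let's trace through this code step by step.

Initialize: output = 0
Entering loop: for j in range(6):

After execution: output = 2
2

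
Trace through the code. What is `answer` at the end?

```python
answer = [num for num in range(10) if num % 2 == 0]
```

Let's trace through this code step by step.

Initialize: answer = [num for num in range(10) if num % 2 == 0]

After execution: answer = [0, 2, 4, 6, 8]
[0, 2, 4, 6, 8]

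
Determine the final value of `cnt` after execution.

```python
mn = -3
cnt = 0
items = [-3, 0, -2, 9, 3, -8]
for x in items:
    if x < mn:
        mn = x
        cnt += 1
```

Let's trace through this code step by step.

Initialize: mn = -3
Initialize: cnt = 0
Initialize: items = [-3, 0, -2, 9, 3, -8]
Entering loop: for x in items:

After execution: cnt = 1
1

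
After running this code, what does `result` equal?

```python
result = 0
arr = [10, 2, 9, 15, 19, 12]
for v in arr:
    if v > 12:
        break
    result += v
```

Let's trace through this code step by step.

Initialize: result = 0
Initialize: arr = [10, 2, 9, 15, 19, 12]
Entering loop: for v in arr:

After execution: result = 21
21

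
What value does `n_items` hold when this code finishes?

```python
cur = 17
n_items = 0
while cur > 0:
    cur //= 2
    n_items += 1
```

Let's trace through this code step by step.

Initialize: cur = 17
Initialize: n_items = 0
Entering loop: while cur > 0:

After execution: n_items = 5
5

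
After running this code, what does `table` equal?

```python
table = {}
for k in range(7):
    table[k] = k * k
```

Let's trace through this code step by step.

Initialize: table = {}
Entering loop: for k in range(7):

After execution: table = {0: 0, 1: 1, 2: 4, 3: 9, 4: 16, 5: 25, 6: 36}
{0: 0, 1: 1, 2: 4, 3: 9, 4: 16, 5: 25, 6: 36}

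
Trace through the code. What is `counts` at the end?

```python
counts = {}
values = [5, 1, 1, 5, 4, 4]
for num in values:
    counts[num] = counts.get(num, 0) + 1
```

Let's trace through this code step by step.

Initialize: counts = {}
Initialize: values = [5, 1, 1, 5, 4, 4]
Entering loop: for num in values:

After execution: counts = {5: 2, 1: 2, 4: 2}
{5: 2, 1: 2, 4: 2}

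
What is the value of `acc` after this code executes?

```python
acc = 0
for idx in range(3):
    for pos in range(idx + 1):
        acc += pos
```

Let's trace through this code step by step.

Initialize: acc = 0
Entering loop: for idx in range(3):

After execution: acc = 4
4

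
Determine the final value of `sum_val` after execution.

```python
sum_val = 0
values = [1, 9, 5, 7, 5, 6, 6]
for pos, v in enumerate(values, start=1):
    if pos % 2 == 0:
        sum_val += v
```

Let's trace through this code step by step.

Initialize: sum_val = 0
Initialize: values = [1, 9, 5, 7, 5, 6, 6]
Entering loop: for pos, v in enumerate(values, start=1):

After execution: sum_val = 22
22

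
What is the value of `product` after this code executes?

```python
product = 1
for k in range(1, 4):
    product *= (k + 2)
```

Let's trace through this code step by step.

Initialize: product = 1
Entering loop: for k in range(1, 4):

After execution: product = 60
60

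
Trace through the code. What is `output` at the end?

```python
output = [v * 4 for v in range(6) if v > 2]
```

Let's trace through this code step by step.

Initialize: output = [v * 4 for v in range(6) if v > 2]

After execution: output = [12, 16, 20]
[12, 16, 20]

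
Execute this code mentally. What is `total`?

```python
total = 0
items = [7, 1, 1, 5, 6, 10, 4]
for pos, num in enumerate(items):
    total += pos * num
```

Let's trace through this code step by step.

Initialize: total = 0
Initialize: items = [7, 1, 1, 5, 6, 10, 4]
Entering loop: for pos, num in enumerate(items):

After execution: total = 116
116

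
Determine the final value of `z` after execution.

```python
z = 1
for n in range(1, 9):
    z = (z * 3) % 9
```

Let's trace through this code step by step.

Initialize: z = 1
Entering loop: for n in range(1, 9):

After execution: z = 0
0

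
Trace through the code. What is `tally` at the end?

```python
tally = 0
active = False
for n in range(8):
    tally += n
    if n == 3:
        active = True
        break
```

Let's trace through this code step by step.

Initialize: tally = 0
Initialize: active = False
Entering loop: for n in range(8):

After execution: tally = 6
6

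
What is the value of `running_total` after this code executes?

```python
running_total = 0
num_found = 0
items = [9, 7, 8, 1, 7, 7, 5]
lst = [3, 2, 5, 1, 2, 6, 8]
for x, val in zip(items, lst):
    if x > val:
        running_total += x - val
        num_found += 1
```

Let's trace through this code step by step.

Initialize: running_total = 0
Initialize: num_found = 0
Initialize: items = [9, 7, 8, 1, 7, 7, 5]
Initialize: lst = [3, 2, 5, 1, 2, 6, 8]
Entering loop: for x, val in zip(items, lst):

After execution: running_total = 20
20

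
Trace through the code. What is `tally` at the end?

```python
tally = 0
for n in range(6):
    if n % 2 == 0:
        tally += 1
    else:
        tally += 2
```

Let's trace through this code step by step.

Initialize: tally = 0
Entering loop: for n in range(6):

After execution: tally = 9
9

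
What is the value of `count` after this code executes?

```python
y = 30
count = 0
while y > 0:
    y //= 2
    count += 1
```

Let's trace through this code step by step.

Initialize: y = 30
Initialize: count = 0
Entering loop: while y > 0:

After execution: count = 5
5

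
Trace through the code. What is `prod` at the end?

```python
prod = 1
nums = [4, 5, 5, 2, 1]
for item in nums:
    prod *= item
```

Let's trace through this code step by step.

Initialize: prod = 1
Initialize: nums = [4, 5, 5, 2, 1]
Entering loop: for item in nums:

After execution: prod = 200
200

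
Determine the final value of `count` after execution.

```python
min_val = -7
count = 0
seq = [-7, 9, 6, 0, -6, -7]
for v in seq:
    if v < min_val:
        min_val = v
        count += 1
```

Let's trace through this code step by step.

Initialize: min_val = -7
Initialize: count = 0
Initialize: seq = [-7, 9, 6, 0, -6, -7]
Entering loop: for v in seq:

After execution: count = 0
0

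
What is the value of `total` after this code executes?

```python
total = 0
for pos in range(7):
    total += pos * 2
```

Let's trace through this code step by step.

Initialize: total = 0
Entering loop: for pos in range(7):

After execution: total = 42
42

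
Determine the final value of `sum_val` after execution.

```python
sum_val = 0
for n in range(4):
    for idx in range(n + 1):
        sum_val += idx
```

Let's trace through this code step by step.

Initialize: sum_val = 0
Entering loop: for n in range(4):

After execution: sum_val = 10
10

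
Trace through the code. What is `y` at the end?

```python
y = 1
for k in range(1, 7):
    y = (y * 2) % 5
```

Let's trace through this code step by step.

Initialize: y = 1
Entering loop: for k in range(1, 7):

After execution: y = 4
4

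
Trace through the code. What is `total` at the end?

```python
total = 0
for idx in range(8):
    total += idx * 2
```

Let's trace through this code step by step.

Initialize: total = 0
Entering loop: for idx in range(8):

After execution: total = 56
56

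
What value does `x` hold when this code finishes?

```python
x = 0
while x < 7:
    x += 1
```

Let's trace through this code step by step.

Initialize: x = 0
Entering loop: while x < 7:

After execution: x = 7
7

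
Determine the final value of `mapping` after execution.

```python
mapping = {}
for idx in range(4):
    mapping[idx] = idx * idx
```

Let's trace through this code step by step.

Initialize: mapping = {}
Entering loop: for idx in range(4):

After execution: mapping = {0: 0, 1: 1, 2: 4, 3: 9}
{0: 0, 1: 1, 2: 4, 3: 9}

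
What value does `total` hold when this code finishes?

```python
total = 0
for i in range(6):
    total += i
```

Let's trace through this code step by step.

Initialize: total = 0
Entering loop: for i in range(6):

After execution: total = 15
15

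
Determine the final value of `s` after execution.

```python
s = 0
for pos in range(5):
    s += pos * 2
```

Let's trace through this code step by step.

Initialize: s = 0
Entering loop: for pos in range(5):

After execution: s = 20
20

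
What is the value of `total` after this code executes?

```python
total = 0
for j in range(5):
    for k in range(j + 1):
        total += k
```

Let's trace through this code step by step.

Initialize: total = 0
Entering loop: for j in range(5):

After execution: total = 20
20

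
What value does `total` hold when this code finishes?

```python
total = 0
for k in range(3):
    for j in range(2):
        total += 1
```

Let's trace through this code step by step.

Initialize: total = 0
Entering loop: for k in range(3):

After execution: total = 6
6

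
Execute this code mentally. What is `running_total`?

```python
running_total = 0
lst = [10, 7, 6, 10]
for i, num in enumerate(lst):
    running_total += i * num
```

Let's trace through this code step by step.

Initialize: running_total = 0
Initialize: lst = [10, 7, 6, 10]
Entering loop: for i, num in enumerate(lst):

After execution: running_total = 49
49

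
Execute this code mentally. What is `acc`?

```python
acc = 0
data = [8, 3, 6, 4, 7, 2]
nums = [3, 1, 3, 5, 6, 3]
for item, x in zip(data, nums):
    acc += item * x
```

Let's trace through this code step by step.

Initialize: acc = 0
Initialize: data = [8, 3, 6, 4, 7, 2]
Initialize: nums = [3, 1, 3, 5, 6, 3]
Entering loop: for item, x in zip(data, nums):

After execution: acc = 113
113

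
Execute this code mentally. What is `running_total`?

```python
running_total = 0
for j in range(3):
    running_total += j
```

Let's trace through this code step by step.

Initialize: running_total = 0
Entering loop: for j in range(3):

After execution: running_total = 3
3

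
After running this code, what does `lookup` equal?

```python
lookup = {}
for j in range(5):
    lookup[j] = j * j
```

Let's trace through this code step by step.

Initialize: lookup = {}
Entering loop: for j in range(5):

After execution: lookup = {0: 0, 1: 1, 2: 4, 3: 9, 4: 16}
{0: 0, 1: 1, 2: 4, 3: 9, 4: 16}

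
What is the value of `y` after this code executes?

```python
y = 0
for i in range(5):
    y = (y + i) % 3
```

Let's trace through this code step by step.

Initialize: y = 0
Entering loop: for i in range(5):

After execution: y = 1
1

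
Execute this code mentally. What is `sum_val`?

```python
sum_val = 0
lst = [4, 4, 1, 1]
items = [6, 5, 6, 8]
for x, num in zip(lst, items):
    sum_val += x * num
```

Let's trace through this code step by step.

Initialize: sum_val = 0
Initialize: lst = [4, 4, 1, 1]
Initialize: items = [6, 5, 6, 8]
Entering loop: for x, num in zip(lst, items):

After execution: sum_val = 58
58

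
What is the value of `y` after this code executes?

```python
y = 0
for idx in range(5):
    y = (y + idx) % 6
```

Let's trace through this code step by step.

Initialize: y = 0
Entering loop: for idx in range(5):

After execution: y = 4
4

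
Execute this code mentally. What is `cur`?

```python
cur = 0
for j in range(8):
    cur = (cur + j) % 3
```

Let's trace through this code step by step.

Initialize: cur = 0
Entering loop: for j in range(8):

After execution: cur = 1
1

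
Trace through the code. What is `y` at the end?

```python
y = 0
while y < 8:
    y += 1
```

Let's trace through this code step by step.

Initialize: y = 0
Entering loop: while y < 8:

After execution: y = 8
8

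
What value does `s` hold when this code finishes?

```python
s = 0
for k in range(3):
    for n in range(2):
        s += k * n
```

Let's trace through this code step by step.

Initialize: s = 0
Entering loop: for k in range(3):

After execution: s = 3
3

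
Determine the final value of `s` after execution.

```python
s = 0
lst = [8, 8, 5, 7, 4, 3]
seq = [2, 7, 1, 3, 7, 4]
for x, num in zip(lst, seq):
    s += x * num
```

Let's trace through this code step by step.

Initialize: s = 0
Initialize: lst = [8, 8, 5, 7, 4, 3]
Initialize: seq = [2, 7, 1, 3, 7, 4]
Entering loop: for x, num in zip(lst, seq):

After execution: s = 138
138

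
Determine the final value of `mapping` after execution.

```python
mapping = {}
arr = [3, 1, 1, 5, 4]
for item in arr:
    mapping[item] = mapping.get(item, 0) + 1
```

Let's trace through this code step by step.

Initialize: mapping = {}
Initialize: arr = [3, 1, 1, 5, 4]
Entering loop: for item in arr:

After execution: mapping = {3: 1, 1: 2, 5: 1, 4: 1}
{3: 1, 1: 2, 5: 1, 4: 1}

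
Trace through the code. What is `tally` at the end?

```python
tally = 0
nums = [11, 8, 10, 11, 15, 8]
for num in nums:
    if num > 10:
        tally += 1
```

Let's trace through this code step by step.

Initialize: tally = 0
Initialize: nums = [11, 8, 10, 11, 15, 8]
Entering loop: for num in nums:

After execution: tally = 3
3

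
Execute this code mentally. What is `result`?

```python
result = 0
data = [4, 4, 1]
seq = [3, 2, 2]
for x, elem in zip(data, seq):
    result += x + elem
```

Let's trace through this code step by step.

Initialize: result = 0
Initialize: data = [4, 4, 1]
Initialize: seq = [3, 2, 2]
Entering loop: for x, elem in zip(data, seq):

After execution: result = 16
16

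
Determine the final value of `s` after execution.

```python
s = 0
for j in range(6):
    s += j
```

Let's trace through this code step by step.

Initialize: s = 0
Entering loop: for j in range(6):

After execution: s = 15
15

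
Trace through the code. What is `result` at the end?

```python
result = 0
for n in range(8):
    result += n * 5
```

Let's trace through this code step by step.

Initialize: result = 0
Entering loop: for n in range(8):

After execution: result = 140
140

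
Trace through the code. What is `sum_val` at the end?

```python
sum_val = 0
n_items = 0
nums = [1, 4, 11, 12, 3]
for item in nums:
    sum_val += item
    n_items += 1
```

Let's trace through this code step by step.

Initialize: sum_val = 0
Initialize: n_items = 0
Initialize: nums = [1, 4, 11, 12, 3]
Entering loop: for item in nums:

After execution: sum_val = 31
31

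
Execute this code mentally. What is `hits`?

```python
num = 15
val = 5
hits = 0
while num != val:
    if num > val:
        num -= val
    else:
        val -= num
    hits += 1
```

Let's trace through this code step by step.

Initialize: num = 15
Initialize: val = 5
Initialize: hits = 0
Entering loop: while num != val:

After execution: hits = 2
2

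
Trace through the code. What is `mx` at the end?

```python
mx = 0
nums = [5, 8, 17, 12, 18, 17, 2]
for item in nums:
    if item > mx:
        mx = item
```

Let's trace through this code step by step.

Initialize: mx = 0
Initialize: nums = [5, 8, 17, 12, 18, 17, 2]
Entering loop: for item in nums:

After execution: mx = 18
18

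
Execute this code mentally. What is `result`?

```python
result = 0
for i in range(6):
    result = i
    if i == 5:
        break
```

Let's trace through this code step by step.

Initialize: result = 0
Entering loop: for i in range(6):

After execution: result = 5
5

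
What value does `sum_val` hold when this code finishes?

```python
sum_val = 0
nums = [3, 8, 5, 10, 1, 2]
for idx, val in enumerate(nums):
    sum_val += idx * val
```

Let's trace through this code step by step.

Initialize: sum_val = 0
Initialize: nums = [3, 8, 5, 10, 1, 2]
Entering loop: for idx, val in enumerate(nums):

After execution: sum_val = 62
62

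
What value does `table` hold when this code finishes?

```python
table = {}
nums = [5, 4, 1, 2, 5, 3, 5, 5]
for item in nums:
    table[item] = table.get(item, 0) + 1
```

Let's trace through this code step by step.

Initialize: table = {}
Initialize: nums = [5, 4, 1, 2, 5, 3, 5, 5]
Entering loop: for item in nums:

After execution: table = {5: 4, 4: 1, 1: 1, 2: 1, 3: 1}
{5: 4, 4: 1, 1: 1, 2: 1, 3: 1}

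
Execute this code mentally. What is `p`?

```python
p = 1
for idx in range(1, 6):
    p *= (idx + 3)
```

Let's trace through this code step by step.

Initialize: p = 1
Entering loop: for idx in range(1, 6):

After execution: p = 6720
6720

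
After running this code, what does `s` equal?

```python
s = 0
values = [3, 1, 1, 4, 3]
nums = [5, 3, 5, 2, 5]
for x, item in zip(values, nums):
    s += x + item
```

Let's trace through this code step by step.

Initialize: s = 0
Initialize: values = [3, 1, 1, 4, 3]
Initialize: nums = [5, 3, 5, 2, 5]
Entering loop: for x, item in zip(values, nums):

After execution: s = 32
32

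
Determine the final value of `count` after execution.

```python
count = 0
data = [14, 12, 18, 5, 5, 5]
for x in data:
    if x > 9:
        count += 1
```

Let's trace through this code step by step.

Initialize: count = 0
Initialize: data = [14, 12, 18, 5, 5, 5]
Entering loop: for x in data:

After execution: count = 3
3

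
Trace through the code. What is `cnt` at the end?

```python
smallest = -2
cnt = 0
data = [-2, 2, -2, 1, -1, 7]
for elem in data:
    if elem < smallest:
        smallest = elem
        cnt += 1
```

Let's trace through this code step by step.

Initialize: smallest = -2
Initialize: cnt = 0
Initialize: data = [-2, 2, -2, 1, -1, 7]
Entering loop: for elem in data:

After execution: cnt = 0
0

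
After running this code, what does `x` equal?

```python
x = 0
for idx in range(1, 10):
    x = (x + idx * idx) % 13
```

Let's trace through this code step by step.

Initialize: x = 0
Entering loop: for idx in range(1, 10):

After execution: x = 12
12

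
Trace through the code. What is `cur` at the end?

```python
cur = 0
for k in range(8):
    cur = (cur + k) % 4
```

Let's trace through this code step by step.

Initialize: cur = 0
Entering loop: for k in range(8):

After execution: cur = 0
0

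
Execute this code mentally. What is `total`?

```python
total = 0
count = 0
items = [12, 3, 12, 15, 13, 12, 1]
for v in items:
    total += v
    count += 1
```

Let's trace through this code step by step.

Initialize: total = 0
Initialize: count = 0
Initialize: items = [12, 3, 12, 15, 13, 12, 1]
Entering loop: for v in items:

After execution: total = 68
68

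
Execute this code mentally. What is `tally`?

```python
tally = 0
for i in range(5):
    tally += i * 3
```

Let's trace through this code step by step.

Initialize: tally = 0
Entering loop: for i in range(5):

After execution: tally = 30
30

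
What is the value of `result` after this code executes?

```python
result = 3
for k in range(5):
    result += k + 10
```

Let's trace through this code step by step.

Initialize: result = 3
Entering loop: for k in range(5):

After execution: result = 63
63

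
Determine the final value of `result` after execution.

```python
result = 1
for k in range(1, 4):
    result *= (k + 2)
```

Let's trace through this code step by step.

Initialize: result = 1
Entering loop: for k in range(1, 4):

After execution: result = 60
60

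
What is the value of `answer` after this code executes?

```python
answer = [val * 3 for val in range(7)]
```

Let's trace through this code step by step.

Initialize: answer = [val * 3 for val in range(7)]

After execution: answer = [0, 3, 6, 9, 12, 15, 18]
[0, 3, 6, 9, 12, 15, 18]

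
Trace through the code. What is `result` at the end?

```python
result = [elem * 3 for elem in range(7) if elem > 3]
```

Let's trace through this code step by step.

Initialize: result = [elem * 3 for elem in range(7) if elem > 3]

After execution: result = [12, 15, 18]
[12, 15, 18]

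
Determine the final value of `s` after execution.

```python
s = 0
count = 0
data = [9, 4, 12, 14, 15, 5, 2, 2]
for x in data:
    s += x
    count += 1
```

Let's trace through this code step by step.

Initialize: s = 0
Initialize: count = 0
Initialize: data = [9, 4, 12, 14, 15, 5, 2, 2]
Entering loop: for x in data:

After execution: s = 63
63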